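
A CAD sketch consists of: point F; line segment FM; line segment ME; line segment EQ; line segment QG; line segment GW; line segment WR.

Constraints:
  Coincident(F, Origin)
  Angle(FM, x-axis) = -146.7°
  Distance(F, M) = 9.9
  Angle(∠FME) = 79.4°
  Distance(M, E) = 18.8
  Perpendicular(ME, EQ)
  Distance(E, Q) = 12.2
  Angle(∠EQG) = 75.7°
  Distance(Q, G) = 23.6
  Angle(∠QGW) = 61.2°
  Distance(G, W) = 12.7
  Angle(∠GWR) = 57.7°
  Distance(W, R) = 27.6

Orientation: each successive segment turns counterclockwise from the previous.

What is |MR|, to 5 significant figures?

26.467

∠QGW = 61.2° gives GW at -93.000° from the x-axis; with |GW| = 12.7, W = (-7.1699, -10.769). ∠GWR = 57.7° gives WR at 29.300° from the x-axis; with |WR| = 27.6, R = (16.899, 2.7383). Then |MR| = |R − M| = 26.467.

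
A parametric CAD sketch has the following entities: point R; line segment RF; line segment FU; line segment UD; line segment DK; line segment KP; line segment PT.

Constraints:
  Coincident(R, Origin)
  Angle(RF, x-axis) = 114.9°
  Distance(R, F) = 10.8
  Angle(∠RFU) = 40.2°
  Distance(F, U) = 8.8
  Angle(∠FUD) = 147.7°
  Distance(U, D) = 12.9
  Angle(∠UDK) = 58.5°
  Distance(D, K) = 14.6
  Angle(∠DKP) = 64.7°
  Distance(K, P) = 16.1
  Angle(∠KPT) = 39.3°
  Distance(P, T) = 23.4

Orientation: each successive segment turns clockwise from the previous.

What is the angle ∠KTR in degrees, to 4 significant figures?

24.84°

R is at the origin; RF runs at 114.9° with length 10.8, so F = (-4.547, 9.796). ∠RFU = 40.2° gives FU at -24.90° from the x-axis; with |FU| = 8.8, U = (3.435, 6.091). ∠FUD = 147.7° gives UD at -57.20° from the x-axis; with |UD| = 12.9, D = (10.42, -4.752). ∠UDK = 58.5° gives DK at -178.7° from the x-axis; with |DK| = 14.6, K = (-4.173, -5.084). ∠DKP = 64.7° gives KP at 66.00° from the x-axis; with |KP| = 16.1, P = (2.375, 9.624). ∠KPT = 39.3° gives PT at -74.70° from the x-axis; with |PT| = 23.4, T = (8.550, -12.95). Then cos ∠KTR = TK·TR / (|TK||TR|), giving 24.84°.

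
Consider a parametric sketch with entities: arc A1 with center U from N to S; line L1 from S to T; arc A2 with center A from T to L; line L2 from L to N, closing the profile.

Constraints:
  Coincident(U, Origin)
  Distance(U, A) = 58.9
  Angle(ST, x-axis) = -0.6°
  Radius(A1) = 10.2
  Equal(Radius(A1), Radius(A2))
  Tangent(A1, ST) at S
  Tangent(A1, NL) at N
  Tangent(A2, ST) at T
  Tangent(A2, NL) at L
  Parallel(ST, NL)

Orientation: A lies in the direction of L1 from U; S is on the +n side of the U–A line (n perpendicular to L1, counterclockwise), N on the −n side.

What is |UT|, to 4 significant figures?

59.78

The slot axis is L1's direction at -0.6°, so u = (cos -0.6°, sin -0.6°) = (0.9999, -0.01047) and n = (−sin -0.6°, cos -0.6°) = (0.01047, 0.9999). U is at the origin and A lies 58.9 along u from U, so A = 58.9·u = (58.90, -0.6168). Tangency of A1 to both parallel lines with radius 10.2 puts S and N at U ± 10.2·n: S = (0.1068, 10.20), N = (-0.1068, -10.20). Equal radii place T and L the same way about A: T = A + 10.2·n = (59.00, 9.583), L = A − 10.2·n = (58.79, -10.82). Then |UT| = |T − U| = 59.78.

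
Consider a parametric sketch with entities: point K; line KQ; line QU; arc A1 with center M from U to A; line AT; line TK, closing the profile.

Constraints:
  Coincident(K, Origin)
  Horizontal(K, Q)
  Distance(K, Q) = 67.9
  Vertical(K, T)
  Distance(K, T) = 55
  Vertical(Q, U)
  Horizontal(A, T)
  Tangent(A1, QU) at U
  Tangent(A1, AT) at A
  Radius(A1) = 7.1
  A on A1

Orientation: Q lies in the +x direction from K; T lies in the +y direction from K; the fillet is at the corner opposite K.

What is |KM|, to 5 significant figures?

77.402

K is at the origin; K and Q share the same y with |KQ| = 67.9 and Q on the +x side, so Q = (67.900, 0.0000). K and T share the same x with |KT| = 55.0 and T on the +y side, so T = (0.0000, 55.000). The virtual corner opposite K is at (67.900, 55.000). Since A1 is tangent to QU there, MU ⟂ QU and the tangent condition forces MA to be normal to AT, with radius 7.1, so the center M sits 7.1 in from both sides at M = (60.800, 47.900). Then |KM| = |M − K| = 77.402.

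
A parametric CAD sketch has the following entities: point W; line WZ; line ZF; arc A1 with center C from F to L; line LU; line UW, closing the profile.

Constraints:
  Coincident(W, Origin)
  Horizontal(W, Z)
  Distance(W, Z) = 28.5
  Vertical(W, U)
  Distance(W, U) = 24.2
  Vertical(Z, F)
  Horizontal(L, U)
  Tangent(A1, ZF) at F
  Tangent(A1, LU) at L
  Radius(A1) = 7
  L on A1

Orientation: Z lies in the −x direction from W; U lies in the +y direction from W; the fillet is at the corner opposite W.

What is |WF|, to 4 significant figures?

33.29

W is at the origin; W and Z share the same y with |WZ| = 28.5 and Z on the −x side, so Z = (-28.50, 0.000). WU is vertical with |WU| = 24.2 and U on the +y side, so U = (0.000, 24.20). The virtual corner opposite W is at (-28.50, 24.20). Since A1 is tangent to ZF there, CF ⟂ ZF and since A1 is tangent to LU there, CL ⟂ LU, with radius 7.0, so the center C sits 7.0 in from both sides at C = (-21.50, 17.20). That places the tangent points at F = (-28.50, 17.20) on ZF and L = (-21.50, 24.20) on LU. Then |WF| = |F − W| = 33.29.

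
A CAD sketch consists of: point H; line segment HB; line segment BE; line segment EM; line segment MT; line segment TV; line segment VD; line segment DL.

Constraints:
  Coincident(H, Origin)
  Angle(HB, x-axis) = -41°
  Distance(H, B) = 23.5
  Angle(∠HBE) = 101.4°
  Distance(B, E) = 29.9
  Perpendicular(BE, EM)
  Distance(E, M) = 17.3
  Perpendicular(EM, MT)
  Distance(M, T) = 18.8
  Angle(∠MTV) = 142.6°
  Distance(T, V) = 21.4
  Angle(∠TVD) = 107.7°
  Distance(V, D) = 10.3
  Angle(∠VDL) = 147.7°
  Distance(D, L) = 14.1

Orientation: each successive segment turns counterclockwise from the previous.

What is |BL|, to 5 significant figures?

16.538

H is at the origin; HB runs at -41.0° with length 23.5, so B = (17.736, -15.417). ∠HBE = 101.4° gives BE at 37.600° from the x-axis; with |BE| = 29.9, E = (41.425, 2.8260). BE is perpendicular to EM, so EM runs at 127.60°; with |EM| = 17.3, M = (30.870, 16.533). The perpendicularity gives MT at right angles to EM, so MT runs at -142.40°; with |MT| = 18.8, T = (15.975, 5.0618). ∠MTV = 142.6° gives TV at -105.00° from the x-axis; with |TV| = 21.4, V = (10.436, -15.609). ∠TVD = 107.7° gives VD at -32.700° from the x-axis; with |VD| = 10.3, D = (19.103, -21.173). ∠VDL = 147.7° gives DL at -0.40000° from the x-axis; with |DL| = 14.1, L = (33.203, -21.272). Then |BL| = |L − B| = 16.538.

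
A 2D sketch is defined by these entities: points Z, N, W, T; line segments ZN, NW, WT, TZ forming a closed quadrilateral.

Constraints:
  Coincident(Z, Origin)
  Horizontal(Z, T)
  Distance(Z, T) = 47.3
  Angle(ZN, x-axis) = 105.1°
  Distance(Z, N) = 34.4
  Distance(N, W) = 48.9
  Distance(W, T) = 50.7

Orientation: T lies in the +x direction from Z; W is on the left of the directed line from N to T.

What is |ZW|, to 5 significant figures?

61.982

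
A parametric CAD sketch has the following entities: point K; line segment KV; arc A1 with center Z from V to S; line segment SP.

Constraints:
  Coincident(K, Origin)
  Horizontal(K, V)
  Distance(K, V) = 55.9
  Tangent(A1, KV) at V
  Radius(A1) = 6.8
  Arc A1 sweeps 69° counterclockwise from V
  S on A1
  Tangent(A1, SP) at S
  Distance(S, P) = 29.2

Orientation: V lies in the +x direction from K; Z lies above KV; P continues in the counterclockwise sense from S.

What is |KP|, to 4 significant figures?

79.29

K is at the origin; KV is horizontal with |KV| = 55.9 and V on the +x side, so V = (55.90, 0.000). A1 meets KV tangentially, so ZV is at right angles to KV, so Z = V + (0, 6.8) = (55.90, 6.800). On A1, V sits at bearing -90° from Z; a 69° counterclockwise sweep puts S at bearing -21°, so S = Z + 6.8·(cos -21°, sin -21°) = (62.25, 4.363). The tangent condition forces ZS to be normal to SP, so SP runs along (−sin -21°, cos -21°); with |SP| = 29.2, P = (72.71, 31.62). Then |KP| = |P − K| = 79.29.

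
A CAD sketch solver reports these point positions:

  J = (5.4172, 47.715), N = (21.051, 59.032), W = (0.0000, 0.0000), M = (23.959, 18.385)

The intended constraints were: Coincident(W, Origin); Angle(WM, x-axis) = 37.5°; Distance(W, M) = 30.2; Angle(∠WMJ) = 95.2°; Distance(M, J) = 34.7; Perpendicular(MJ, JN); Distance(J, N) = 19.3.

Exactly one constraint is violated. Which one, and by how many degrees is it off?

Perpendicular(MJ, JN) — off by 3.60°.

W = (0.00, 0.00) ✓; WM at 37.50° ✓; |WM| = 30.20 ✓; ∠WMJ = 95.20° ✓; |MJ| = 34.70 ✓; ∠(MJ, JN) = 86.40° ✗; |JN| = 19.30 ✓.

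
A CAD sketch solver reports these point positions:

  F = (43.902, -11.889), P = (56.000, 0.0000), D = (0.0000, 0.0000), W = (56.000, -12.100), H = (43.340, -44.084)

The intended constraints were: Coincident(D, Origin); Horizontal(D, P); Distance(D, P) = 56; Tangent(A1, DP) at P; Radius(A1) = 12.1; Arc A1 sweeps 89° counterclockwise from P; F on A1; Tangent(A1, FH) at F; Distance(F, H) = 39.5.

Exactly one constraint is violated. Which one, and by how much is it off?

Distance(F, H) = 39.5 — off by 7.30.

D = (0.00, 0.00) ✓; D.y = 0.00, P.y = 0.00 ✓; |DP| = 56.00 ✓; ∠(WP, PD) = 90.00° ✓; |WP| = 12.10 ✓; bearing(W→F) − bearing(W→P) = 89.00° ✓; |WF| = 12.10 ✓; ∠(WF, FH) = 90.00° ✓; |FH| = 32.20 ✗.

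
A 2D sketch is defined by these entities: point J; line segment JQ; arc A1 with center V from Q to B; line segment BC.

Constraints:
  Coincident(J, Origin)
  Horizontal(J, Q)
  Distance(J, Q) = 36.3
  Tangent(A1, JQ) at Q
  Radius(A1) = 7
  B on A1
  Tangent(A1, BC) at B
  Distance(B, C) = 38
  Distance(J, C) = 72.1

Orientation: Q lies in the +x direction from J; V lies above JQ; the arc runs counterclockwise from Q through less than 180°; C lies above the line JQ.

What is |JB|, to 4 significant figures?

42.25

Checks: J = (0.00, 0.00) ✓; |VB| = 7.000 ✓; ∠(VB, BC) = 90.00° ✓; |BC| = 38.00 ✓; |JC| = 72.10 ✓.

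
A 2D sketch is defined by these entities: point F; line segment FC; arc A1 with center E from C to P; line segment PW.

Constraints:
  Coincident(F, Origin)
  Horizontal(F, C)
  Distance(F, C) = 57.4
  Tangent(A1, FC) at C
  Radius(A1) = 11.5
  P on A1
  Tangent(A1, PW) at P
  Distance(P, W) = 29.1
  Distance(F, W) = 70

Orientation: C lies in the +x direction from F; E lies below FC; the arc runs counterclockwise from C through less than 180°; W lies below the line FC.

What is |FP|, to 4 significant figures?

48.84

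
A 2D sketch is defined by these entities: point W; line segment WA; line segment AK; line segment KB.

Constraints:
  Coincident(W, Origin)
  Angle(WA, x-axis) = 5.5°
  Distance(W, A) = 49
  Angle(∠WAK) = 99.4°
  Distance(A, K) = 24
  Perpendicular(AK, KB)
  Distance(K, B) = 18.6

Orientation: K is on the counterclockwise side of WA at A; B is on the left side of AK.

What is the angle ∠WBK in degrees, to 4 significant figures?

132.9°

∠WAK = 99.4°, so AK runs at 5.5° + (180° − 99.4°) = 86.10° from the x-axis; with |AK| = 24.0, K = A + 24.0·(cos 86.10°, sin 86.10°) = (50.41, 28.64). AK ⟂ KB; with |KB| = 18.6 on the left of AK, B = K + 18.6·(-0.9977, 0.06802) = (31.85, 29.91). Then cos ∠WBK = BW·BK / (|BW||BK|), giving 132.9°.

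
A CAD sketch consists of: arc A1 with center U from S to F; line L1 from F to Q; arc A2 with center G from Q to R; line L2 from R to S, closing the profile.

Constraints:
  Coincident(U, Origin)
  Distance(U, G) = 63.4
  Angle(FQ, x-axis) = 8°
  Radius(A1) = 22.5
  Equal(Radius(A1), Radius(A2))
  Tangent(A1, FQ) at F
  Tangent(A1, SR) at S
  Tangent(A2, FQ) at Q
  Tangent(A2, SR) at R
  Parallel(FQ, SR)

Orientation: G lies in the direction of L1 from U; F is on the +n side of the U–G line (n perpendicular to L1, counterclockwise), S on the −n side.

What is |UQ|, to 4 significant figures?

67.27

The slot axis is L1's direction at 8.0°, so u = (cos 8.0°, sin 8.0°) = (0.9903, 0.1392) and n = (−sin 8.0°, cos 8.0°) = (-0.1392, 0.9903). U is at the origin and G lies 63.4 along u from U, so G = 63.4·u = (62.78, 8.824). Tangency of A1 to both parallel lines with radius 22.5 puts F and S at U ± 22.5·n: F = (-3.131, 22.28), S = (3.131, -22.28). Equal radii place Q and R the same way about G: Q = G + 22.5·n = (59.65, 31.10), R = G − 22.5·n = (65.91, -13.46). Then |UQ| = |Q − U| = 67.27.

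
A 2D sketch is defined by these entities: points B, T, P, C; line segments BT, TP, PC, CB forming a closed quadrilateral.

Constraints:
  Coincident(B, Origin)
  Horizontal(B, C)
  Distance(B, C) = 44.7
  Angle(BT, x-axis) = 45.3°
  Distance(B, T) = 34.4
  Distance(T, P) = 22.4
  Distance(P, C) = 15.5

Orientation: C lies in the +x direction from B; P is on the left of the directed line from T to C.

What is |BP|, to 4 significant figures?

47.34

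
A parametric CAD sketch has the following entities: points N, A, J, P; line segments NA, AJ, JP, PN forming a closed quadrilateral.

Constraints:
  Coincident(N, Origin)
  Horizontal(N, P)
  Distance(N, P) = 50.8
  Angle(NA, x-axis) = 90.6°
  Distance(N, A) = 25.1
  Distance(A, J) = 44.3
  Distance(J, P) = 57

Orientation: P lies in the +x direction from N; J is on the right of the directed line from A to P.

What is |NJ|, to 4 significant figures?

19.34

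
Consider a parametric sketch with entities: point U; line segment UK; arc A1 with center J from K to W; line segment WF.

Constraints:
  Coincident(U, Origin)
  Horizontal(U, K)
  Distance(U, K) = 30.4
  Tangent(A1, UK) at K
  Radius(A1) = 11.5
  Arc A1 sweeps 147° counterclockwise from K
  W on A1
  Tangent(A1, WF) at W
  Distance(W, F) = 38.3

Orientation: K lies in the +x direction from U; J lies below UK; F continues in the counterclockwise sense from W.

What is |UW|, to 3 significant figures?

32.1

U is at the origin; UK is horizontal with |UK| = 30.4 and K on the +x side, so K = (30.4, 0.00). A1 meets UK tangentially, so JK is at right angles to UK, so J = K + (0, -11.5) = (30.4, -11.5). On A1, K sits at bearing 90° from J; a 147° counterclockwise sweep puts W at bearing 237°, so W = J + 11.5·(cos 237°, sin 237°) = (24.1, -21.1). Then |UW| = |W − U| = 32.1.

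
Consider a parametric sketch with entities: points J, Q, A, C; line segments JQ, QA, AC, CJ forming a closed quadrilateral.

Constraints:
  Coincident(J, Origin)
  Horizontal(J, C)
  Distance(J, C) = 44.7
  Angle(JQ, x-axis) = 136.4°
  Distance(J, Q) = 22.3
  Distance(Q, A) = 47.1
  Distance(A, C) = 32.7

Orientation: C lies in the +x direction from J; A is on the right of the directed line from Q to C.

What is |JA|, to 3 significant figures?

24.8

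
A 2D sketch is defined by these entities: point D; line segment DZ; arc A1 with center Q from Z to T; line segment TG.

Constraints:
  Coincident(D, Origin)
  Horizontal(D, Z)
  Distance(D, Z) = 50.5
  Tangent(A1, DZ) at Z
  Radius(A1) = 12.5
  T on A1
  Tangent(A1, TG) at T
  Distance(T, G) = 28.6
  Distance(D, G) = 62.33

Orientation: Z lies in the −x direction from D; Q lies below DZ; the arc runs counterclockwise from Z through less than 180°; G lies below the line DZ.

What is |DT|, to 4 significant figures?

63.91

D is at the origin; DZ is horizontal with |DZ| = 50.5 and Z on the −x side, so Z = (-50.50, 0.000). Since A1 is tangent to DZ there, QZ ⟂ DZ, so Q = Z + (0, -12.5) = (-50.50, -12.50). Since QT ⟂ TG (tangency), |QG| = √(12.5² + 28.6²) = 31.21 regardless of where T sits on A1. So G lies on both circle(D, 62.33) and circle(Q, 31.21); the below-DZ intersection is G = (-44.92, -43.21). T is the foot of the tangent from G: T = (-60.87, -19.47).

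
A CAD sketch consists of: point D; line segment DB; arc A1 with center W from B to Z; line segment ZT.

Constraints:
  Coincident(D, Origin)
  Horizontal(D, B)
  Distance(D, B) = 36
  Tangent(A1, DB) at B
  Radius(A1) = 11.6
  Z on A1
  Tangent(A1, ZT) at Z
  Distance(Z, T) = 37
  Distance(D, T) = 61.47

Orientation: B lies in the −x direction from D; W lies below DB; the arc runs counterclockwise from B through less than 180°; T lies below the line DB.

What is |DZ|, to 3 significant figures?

49.4

Checks: ∠(WB, BD) = 90.00° ✓; |WZ| = 11.60 ✓; ∠(WZ, ZT) = 90.00° ✓; |ZT| = 37.00 ✓; |DT| = 61.47 ✓.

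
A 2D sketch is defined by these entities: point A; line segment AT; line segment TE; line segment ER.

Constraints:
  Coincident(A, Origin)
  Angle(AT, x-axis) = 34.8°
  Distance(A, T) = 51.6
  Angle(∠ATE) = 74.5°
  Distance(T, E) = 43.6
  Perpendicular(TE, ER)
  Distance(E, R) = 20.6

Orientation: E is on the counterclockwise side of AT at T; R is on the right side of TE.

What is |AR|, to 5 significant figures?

76.381

∠ATE = 74.5°, so TE runs at 34.8° + (180° − 74.5°) = 140.30° from the x-axis; with |TE| = 43.6, E = T + 43.6·(cos 140.30°, sin 140.30°) = (8.8255, 57.299). TE ⟂ ER; with |ER| = 20.6 on the right of TE, R = E + 20.6·(0.63877, 0.76940) = (21.984, 73.149). Then |AR| = |R − A| = 76.381.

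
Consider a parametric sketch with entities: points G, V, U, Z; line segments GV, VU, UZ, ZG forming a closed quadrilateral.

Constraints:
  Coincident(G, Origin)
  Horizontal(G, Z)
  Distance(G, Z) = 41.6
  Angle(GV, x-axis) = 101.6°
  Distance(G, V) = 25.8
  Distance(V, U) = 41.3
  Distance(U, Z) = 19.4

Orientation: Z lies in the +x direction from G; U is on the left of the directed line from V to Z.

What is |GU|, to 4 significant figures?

40.04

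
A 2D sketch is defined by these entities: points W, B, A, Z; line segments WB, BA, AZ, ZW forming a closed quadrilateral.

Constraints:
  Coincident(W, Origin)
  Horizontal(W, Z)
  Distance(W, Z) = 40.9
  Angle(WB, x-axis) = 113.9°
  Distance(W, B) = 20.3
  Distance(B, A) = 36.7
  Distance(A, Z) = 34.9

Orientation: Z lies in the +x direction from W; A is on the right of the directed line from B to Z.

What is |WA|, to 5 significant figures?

16.505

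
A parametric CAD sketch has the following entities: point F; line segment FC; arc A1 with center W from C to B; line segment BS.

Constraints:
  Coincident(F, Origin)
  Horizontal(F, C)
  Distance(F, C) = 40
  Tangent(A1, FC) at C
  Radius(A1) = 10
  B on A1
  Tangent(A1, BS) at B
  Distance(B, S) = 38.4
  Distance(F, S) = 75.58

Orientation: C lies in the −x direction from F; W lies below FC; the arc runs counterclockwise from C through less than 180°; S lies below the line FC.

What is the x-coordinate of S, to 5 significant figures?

-62.260

F is at the origin; FC is horizontal with |FC| = 40.0 and C on the −x side, so C = (-40.000, 0.0000). Since A1 is tangent to FC there, WC ⟂ FC, so W = C + (0, -10) = (-40.000, -10.000). Since WB ⟂ BS (tangency), |WS| = √(10.0² + 38.4²) = 39.681 regardless of where B sits on A1. So S lies on both circle(F, 75.58) and circle(W, 39.681); the below-FC intersection is S = (-62.260, -42.849). B is the foot of the tangent from S: B = (-49.425, -6.6575).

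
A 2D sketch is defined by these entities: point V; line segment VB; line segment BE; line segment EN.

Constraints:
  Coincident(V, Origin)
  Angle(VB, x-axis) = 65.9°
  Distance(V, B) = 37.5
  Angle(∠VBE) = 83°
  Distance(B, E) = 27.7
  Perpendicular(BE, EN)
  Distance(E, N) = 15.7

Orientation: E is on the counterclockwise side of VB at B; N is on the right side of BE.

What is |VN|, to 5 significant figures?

57.754

V is at the origin; VB runs at 65.9° with length 37.5, so B = 37.5·(cos 65.9°, sin 65.9°) = (15.312, 34.231). ∠VBE = 83.0°, so BE runs at 65.9° + (180° − 83.0°) = 162.90° from the x-axis; with |BE| = 27.7, E = B + 27.7·(cos 162.90°, sin 162.90°) = (-11.163, 42.376). The perpendicularity gives EN at right angles to BE; with |EN| = 15.7 on the right of BE, N = E + 15.7·(0.29404, 0.95579) = (-6.5466, 57.382). Then |VN| = |N − V| = 57.754.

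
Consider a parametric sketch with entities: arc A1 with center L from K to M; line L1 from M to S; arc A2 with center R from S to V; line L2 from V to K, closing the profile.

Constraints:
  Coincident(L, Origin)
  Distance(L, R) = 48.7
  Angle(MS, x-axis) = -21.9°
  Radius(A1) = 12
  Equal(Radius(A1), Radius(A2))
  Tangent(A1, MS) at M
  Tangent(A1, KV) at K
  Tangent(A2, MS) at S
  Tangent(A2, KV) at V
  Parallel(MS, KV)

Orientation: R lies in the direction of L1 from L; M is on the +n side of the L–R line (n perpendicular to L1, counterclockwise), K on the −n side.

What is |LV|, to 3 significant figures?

50.2

The slot axis is L1's direction at -21.9°, so u = (cos -21.9°, sin -21.9°) = (0.928, -0.373) and n = (−sin -21.9°, cos -21.9°) = (0.373, 0.928). L is at the origin and R lies 48.7 along u from L, so R = 48.7·u = (45.2, -18.2). Tangency of A1 to both parallel lines with radius 12.0 puts M and K at L ± 12.0·n: M = (4.48, 11.1), K = (-4.48, -11.1). Equal radii place S and V the same way about R: S = R + 12.0·n = (49.7, -7.03), V = R − 12.0·n = (40.7, -29.3). Then |LV| = |V − L| = 50.2.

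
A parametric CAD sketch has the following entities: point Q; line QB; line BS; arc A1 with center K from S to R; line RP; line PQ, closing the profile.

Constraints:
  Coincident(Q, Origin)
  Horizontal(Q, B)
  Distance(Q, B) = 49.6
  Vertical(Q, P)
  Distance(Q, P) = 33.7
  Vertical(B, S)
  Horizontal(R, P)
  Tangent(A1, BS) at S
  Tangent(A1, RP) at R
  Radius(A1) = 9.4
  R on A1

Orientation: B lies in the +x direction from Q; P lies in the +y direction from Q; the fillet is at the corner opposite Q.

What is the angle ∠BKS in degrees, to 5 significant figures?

68.852°

The virtual corner opposite Q is at (49.600, 33.700). A1 meets BS tangentially, so KS is at right angles to BS and A1 meets RP tangentially, so KR is at right angles to RP, with radius 9.4, so the center K sits 9.4 in from both sides at K = (40.200, 24.300). That places the tangent points at S = (49.600, 24.300) on BS and R = (40.200, 33.700) on RP. Then cos ∠BKS = KB·KS / (|KB||KS|), giving 68.852°.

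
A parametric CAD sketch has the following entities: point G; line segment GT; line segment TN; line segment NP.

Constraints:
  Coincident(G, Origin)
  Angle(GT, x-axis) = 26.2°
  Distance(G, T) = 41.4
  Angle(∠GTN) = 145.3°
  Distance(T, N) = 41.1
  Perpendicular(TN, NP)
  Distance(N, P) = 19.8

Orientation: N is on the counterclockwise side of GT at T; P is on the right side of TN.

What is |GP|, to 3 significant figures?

86.8

G is at the origin; GT runs at 26.2° with length 41.4, so T = 41.4·(cos 26.2°, sin 26.2°) = (37.1, 18.3). ∠GTN = 145.3°, so TN runs at 26.2° + (180° − 145.3°) = 60.9° from the x-axis; with |TN| = 41.1, N = T + 41.1·(cos 60.9°, sin 60.9°) = (57.1, 54.2). The perpendicularity gives NP at right angles to TN; with |NP| = 19.8 on the right of TN, P = N + 19.8·(0.874, -0.486) = (74.4, 44.6). Then |GP| = |P − G| = 86.8.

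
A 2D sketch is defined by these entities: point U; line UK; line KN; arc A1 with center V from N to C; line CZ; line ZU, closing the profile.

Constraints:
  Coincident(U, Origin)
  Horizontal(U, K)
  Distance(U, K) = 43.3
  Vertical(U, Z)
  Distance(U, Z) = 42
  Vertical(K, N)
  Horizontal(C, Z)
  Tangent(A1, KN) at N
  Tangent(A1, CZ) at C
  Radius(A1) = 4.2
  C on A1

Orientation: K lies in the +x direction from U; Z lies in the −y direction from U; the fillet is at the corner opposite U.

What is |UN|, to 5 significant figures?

57.478

U is at the origin; UK is horizontal with |UK| = 43.3 and K on the +x side, so K = (43.300, 0.0000). U and Z share the same x with |UZ| = 42.0 and Z on the −y side, so Z = (0.0000, -42.000). The virtual corner opposite U is at (43.300, -42.000). Tangency of A1 to KN means the radius VN is perpendicular to KN and since A1 is tangent to CZ there, VC ⟂ CZ, with radius 4.2, so the center V sits 4.2 in from both sides at V = (39.100, -37.800). That places the tangent points at N = (43.300, -37.800) on KN and C = (39.100, -42.000) on CZ. Then |UN| = |N − U| = 57.478.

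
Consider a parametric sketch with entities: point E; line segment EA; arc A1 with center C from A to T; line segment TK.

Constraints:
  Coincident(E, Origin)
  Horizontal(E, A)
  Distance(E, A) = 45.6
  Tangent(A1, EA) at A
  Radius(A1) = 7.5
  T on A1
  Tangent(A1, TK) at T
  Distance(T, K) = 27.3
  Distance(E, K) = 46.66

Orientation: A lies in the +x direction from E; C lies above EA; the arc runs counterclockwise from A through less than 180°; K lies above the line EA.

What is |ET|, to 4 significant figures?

52.71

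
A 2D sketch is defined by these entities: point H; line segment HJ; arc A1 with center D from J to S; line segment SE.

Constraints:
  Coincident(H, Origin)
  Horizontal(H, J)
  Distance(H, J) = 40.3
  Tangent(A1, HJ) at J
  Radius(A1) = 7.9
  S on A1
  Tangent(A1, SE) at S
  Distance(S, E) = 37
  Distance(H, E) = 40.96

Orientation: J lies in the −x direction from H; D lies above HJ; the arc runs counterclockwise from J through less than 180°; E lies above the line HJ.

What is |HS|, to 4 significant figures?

33.52

H is at the origin; H and J share the same y with |HJ| = 40.3 and J on the −x side, so J = (-40.30, 0.000). Tangency of A1 to HJ means the radius DJ is perpendicular to HJ, so D = J + (0, 7.9) = (-40.30, 7.900). Since DS ⟂ SE (tangency), |DE| = √(7.9² + 37.0²) = 37.83 regardless of where S sits on A1. So E lies on both circle(H, 40.96) and circle(D, 37.83); the above-HJ intersection is E = (-16.64, 37.43). S is the foot of the tangent from E: S = (-33.24, 4.357).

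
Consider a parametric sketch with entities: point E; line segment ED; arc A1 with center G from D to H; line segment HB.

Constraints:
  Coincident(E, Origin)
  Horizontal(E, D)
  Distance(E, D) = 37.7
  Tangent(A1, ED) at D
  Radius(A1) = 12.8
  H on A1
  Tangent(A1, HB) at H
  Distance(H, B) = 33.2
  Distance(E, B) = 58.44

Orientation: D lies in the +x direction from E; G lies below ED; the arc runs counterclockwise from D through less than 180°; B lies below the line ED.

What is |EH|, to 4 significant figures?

29.83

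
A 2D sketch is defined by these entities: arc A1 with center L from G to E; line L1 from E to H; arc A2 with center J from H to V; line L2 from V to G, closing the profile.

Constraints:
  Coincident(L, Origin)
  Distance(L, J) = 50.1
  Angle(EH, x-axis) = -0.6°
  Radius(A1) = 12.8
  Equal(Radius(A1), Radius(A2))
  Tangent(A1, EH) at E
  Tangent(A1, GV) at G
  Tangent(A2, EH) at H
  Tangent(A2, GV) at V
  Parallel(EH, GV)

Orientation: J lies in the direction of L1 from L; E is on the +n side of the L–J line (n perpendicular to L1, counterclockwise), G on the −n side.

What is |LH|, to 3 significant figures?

51.7

The slot axis is L1's direction at -0.6°, so u = (cos -0.6°, sin -0.6°) = (1.00, -0.0105) and n = (−sin -0.6°, cos -0.6°) = (0.0105, 1.00). L is at the origin and J lies 50.1 along u from L, so J = 50.1·u = (50.1, -0.525). Tangency of A1 to both parallel lines with radius 12.8 puts E and G at L ± 12.8·n: E = (0.134, 12.8), G = (-0.134, -12.8). Equal radii place H and V the same way about J: H = J + 12.8·n = (50.2, 12.3), V = J − 12.8·n = (50.0, -13.3). Then |LH| = |H − L| = 51.7.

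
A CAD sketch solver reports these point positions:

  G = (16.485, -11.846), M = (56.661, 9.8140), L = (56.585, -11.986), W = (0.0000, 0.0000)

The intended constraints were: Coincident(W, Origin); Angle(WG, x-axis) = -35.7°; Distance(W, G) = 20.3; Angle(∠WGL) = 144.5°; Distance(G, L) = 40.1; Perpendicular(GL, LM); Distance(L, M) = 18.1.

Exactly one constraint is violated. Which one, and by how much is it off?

Distance(L, M) = 18.1 — off by 3.70.

W = (0.00, 0.00) ✓; WG at -35.70° ✓; |WG| = 20.30 ✓; ∠WGL = 144.5° ✓; |GL| = 40.10 ✓; ∠(GL, LM) = 90.00° ✓; |LM| = 21.80 ✗.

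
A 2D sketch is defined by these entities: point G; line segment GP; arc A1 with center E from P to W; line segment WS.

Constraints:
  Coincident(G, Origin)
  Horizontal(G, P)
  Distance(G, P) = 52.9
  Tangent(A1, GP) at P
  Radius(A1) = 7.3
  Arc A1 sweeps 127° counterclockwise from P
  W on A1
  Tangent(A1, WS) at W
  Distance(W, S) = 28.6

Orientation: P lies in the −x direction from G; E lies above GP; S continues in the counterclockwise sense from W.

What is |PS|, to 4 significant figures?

36.36

On A1, P sits at bearing -90° from E; a 127° counterclockwise sweep puts W at bearing 37°, so W = E + 7.3·(cos 37°, sin 37°) = (-47.07, 11.69). Since A1 is tangent to WS there, EW ⟂ WS, so WS runs along (−sin 37°, cos 37°); with |WS| = 28.6, S = (-64.28, 34.53). Then |PS| = |S − P| = 36.36.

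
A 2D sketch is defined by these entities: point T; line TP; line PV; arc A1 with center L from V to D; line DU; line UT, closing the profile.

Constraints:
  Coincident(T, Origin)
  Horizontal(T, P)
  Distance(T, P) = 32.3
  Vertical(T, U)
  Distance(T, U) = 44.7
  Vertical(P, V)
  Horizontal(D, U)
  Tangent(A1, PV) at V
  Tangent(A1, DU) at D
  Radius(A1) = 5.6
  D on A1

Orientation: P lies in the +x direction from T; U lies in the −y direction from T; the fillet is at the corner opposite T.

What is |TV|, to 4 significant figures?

50.72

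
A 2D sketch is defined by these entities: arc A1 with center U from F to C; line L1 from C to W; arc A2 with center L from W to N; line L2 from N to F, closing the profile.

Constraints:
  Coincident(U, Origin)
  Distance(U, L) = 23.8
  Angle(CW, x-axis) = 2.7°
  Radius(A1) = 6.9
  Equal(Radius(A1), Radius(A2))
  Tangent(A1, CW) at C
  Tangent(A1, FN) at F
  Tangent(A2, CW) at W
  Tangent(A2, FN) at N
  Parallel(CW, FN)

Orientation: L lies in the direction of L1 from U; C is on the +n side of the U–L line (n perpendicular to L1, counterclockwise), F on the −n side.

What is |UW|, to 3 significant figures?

24.8

Tangency of A1 to both parallel lines with radius 6.9 puts C and F at U ± 6.9·n: C = (-0.325, 6.89), F = (0.325, -6.89). Equal radii place W and N the same way about L: W = L + 6.9·n = (23.4, 8.01), N = L − 6.9·n = (24.1, -5.77). Then |UW| = |W − U| = 24.8.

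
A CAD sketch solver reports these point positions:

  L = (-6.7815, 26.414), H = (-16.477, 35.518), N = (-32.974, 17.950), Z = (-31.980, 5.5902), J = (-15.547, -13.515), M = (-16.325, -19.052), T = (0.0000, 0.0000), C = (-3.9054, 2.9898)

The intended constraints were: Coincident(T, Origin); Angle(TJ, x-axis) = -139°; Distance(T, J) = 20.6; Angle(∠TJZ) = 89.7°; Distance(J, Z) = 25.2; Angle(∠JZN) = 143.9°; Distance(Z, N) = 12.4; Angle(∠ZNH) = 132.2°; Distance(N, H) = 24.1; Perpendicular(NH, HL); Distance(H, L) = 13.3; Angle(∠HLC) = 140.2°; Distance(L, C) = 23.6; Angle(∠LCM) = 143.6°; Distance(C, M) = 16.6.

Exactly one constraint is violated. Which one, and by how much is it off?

Distance(C, M) = 16.6 — off by 8.70.

T = (0.00, 0.00) ✓; TJ at -139.0° ✓; |TJ| = 20.60 ✓; ∠TJZ = 89.70° ✓; |JZ| = 25.20 ✓; ∠JZN = 143.9° ✓; |ZN| = 12.40 ✓; ∠ZNH = 132.2° ✓; |NH| = 24.10 ✓; ∠(NH, HL) = 90.00° ✓; |HL| = 13.30 ✓; ∠HLC = 140.2° ✓; |LC| = 23.60 ✓; ∠LCM = 143.6° ✓; |CM| = 25.30 ✗.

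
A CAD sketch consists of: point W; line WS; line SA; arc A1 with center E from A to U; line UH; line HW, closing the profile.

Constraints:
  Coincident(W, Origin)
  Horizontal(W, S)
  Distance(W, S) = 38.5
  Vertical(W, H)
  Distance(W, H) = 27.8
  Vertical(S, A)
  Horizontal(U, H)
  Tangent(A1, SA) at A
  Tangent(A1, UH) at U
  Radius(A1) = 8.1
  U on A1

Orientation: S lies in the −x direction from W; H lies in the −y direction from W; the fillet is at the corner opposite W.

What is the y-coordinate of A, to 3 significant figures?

-19.7

The virtual corner opposite W is at (-38.5, -27.8). Since A1 is tangent to SA there, EA ⟂ SA and the tangent condition forces EU to be normal to UH, with radius 8.1, so the center E sits 8.1 in from both sides at E = (-30.4, -19.7). That places the tangent points at A = (-38.5, -19.7) on SA and U = (-30.4, -27.8) on UH. So A.y = -19.7.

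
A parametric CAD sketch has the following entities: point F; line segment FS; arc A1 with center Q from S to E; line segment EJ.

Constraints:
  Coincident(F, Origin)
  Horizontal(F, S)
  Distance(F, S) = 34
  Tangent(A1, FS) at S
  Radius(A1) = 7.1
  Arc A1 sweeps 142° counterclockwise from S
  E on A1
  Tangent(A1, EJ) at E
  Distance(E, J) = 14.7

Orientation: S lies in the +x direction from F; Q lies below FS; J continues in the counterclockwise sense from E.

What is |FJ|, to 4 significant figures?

46.60

F is at the origin; F and S share the same y with |FS| = 34.0 and S on the +x side, so S = (34.00, 0.000). A1 meets FS tangentially, so QS is at right angles to FS, so Q = S + (0, -7.1) = (34.00, -7.100). On A1, S sits at bearing 90° from Q; a 142° counterclockwise sweep puts E at bearing 232°, so E = Q + 7.1·(cos 232°, sin 232°) = (29.63, -12.69). A1 meets EJ tangentially, so QE is at right angles to EJ, so EJ runs along (−sin 232°, cos 232°); with |EJ| = 14.7, J = (41.21, -21.75). Then |FJ| = |J − F| = 46.60.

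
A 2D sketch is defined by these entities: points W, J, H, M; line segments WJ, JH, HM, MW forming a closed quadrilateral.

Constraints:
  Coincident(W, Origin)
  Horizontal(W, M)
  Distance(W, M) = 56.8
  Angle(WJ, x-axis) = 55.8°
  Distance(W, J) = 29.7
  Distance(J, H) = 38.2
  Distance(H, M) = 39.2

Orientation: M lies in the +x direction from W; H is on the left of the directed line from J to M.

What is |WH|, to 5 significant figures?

65.026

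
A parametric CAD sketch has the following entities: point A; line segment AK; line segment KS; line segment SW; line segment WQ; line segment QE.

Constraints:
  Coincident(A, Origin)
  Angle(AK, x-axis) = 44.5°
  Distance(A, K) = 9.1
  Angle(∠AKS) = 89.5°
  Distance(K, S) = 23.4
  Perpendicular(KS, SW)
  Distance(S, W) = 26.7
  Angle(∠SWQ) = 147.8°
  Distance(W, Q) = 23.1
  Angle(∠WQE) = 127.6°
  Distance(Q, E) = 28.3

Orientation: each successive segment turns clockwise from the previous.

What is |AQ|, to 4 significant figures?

38.75

KS is perpendicular to SW, so SW runs at -136.0°; with |SW| = 26.7, W = (3.539, -29.00). ∠SWQ = 147.8° gives WQ at -168.2° from the x-axis; with |WQ| = 23.1, Q = (-19.07, -33.73). Then |AQ| = |Q − A| = 38.75.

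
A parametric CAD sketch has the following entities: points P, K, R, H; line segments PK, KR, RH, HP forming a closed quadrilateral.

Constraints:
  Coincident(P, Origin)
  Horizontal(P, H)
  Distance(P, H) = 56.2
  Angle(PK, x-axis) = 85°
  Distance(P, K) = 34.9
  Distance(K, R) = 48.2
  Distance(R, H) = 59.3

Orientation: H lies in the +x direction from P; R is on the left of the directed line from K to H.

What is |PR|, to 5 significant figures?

73.693

P is at the origin; P and H share the same y with |PH| = 56.2 and H in +x, so H = (56.2, 0). PK runs at 85.0° with |PK| = 34.9, so K = (3.0417, 34.767). R is determined by |KR| = 48.2 and |RH| = 59.3 together: it lies at the intersection of circle(K, 48.2) and circle(H, 59.3). With |KH| = 63.518, the foot of the radical line on KH is 22.366 from K and the perpendicular offset is √(48.2² − 22.366²) = 42.697. Taking the left-of-KH solution: R = (45.130, 58.258).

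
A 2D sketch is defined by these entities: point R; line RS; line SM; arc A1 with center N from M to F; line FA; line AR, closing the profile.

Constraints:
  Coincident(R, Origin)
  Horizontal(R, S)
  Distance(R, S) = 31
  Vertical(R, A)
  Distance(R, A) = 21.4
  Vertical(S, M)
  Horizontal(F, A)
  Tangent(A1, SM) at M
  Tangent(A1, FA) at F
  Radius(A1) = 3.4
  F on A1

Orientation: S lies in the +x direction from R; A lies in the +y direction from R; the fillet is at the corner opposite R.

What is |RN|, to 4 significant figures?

32.95

R is at the origin; RS is horizontal with |RS| = 31.0 and S on the +x side, so S = (31.00, 0.000). RA is vertical with |RA| = 21.4 and A on the +y side, so A = (0.000, 21.40). The virtual corner opposite R is at (31.00, 21.40). A1 meets SM tangentially, so NM is at right angles to SM and the tangent condition forces NF to be normal to FA, with radius 3.4, so the center N sits 3.4 in from both sides at N = (27.60, 18.00). Then |RN| = |N − R| = 32.95.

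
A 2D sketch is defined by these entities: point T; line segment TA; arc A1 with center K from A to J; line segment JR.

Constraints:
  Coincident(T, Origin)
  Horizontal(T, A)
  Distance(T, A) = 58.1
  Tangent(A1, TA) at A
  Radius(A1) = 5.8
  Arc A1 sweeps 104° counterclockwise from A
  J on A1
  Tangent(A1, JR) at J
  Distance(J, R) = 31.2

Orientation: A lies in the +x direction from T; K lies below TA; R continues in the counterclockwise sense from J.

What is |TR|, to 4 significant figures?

70.76

On A1, A sits at bearing 90° from K; a 104° counterclockwise sweep puts J at bearing 194°, so J = K + 5.8·(cos 194°, sin 194°) = (52.47, -7.203). The tangent condition forces KJ to be normal to JR, so JR runs along (−sin 194°, cos 194°); with |JR| = 31.2, R = (60.02, -37.48). Then |TR| = |R − T| = 70.76.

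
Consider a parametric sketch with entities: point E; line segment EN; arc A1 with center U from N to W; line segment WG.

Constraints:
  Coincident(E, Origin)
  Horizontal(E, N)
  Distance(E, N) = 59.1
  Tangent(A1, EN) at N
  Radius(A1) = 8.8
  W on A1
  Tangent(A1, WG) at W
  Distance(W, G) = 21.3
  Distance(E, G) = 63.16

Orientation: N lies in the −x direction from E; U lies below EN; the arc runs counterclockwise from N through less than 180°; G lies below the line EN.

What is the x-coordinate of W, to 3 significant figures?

-66.5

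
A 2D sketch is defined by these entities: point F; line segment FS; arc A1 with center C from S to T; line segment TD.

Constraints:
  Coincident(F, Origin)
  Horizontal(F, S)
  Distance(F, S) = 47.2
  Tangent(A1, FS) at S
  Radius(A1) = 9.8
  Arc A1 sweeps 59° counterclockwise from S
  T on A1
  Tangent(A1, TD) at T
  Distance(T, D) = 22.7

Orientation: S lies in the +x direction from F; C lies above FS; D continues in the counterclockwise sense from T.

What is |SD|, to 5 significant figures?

31.461

F is at the origin; FS is horizontal with |FS| = 47.2 and S on the +x side, so S = (47.200, 0.0000). Since A1 is tangent to FS there, CS ⟂ FS, so C = S + (0, 9.8) = (47.200, 9.8000). On A1, S sits at bearing -90° from C; a 59° counterclockwise sweep puts T at bearing -31°, so T = C + 9.8·(cos -31°, sin -31°) = (55.600, 4.7526). A1 meets TD tangentially, so CT is at right angles to TD, so TD runs along (−sin -31°, cos -31°); with |TD| = 22.7, D = (67.292, 24.210). Then |SD| = |D − S| = 31.461.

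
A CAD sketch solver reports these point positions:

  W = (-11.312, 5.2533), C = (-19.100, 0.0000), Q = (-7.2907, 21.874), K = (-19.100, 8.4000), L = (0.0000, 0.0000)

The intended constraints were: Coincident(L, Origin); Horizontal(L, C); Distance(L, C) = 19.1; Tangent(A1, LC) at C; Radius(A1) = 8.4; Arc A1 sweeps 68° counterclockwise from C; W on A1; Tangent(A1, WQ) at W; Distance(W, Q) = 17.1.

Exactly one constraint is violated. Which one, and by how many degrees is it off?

Tangent(A1, WQ) at W — off by 8.40°.

L = (0.00, 0.00) ✓; L.y = 0.00, C.y = 0.00 ✓; |LC| = 19.10 ✓; ∠(KC, CL) = 90.00° ✓; |KC| = 8.400 ✓; bearing(K→W) − bearing(K→C) = 68.00° ✓; |KW| = 8.400 ✓; ∠(KW, WQ) = 81.60° ✗; |WQ| = 17.10 ✓.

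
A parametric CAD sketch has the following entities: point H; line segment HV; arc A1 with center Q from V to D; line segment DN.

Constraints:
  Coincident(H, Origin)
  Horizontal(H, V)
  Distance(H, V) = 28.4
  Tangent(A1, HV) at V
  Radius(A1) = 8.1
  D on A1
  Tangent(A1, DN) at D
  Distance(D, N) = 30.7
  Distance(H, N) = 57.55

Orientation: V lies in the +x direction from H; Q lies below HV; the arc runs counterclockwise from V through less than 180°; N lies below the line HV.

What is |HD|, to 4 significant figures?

27.06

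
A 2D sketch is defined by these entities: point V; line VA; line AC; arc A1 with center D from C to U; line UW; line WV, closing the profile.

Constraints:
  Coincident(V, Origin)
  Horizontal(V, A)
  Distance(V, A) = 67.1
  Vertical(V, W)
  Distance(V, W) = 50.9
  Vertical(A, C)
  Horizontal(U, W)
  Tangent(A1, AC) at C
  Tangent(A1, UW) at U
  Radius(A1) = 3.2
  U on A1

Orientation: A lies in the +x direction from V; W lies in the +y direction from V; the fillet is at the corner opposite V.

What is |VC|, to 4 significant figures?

82.33

V is at the origin; V and A share the same y with |VA| = 67.1 and A on the +x side, so A = (67.10, 0.000). VW is vertical with |VW| = 50.9 and W on the +y side, so W = (0.000, 50.90). The virtual corner opposite V is at (67.10, 50.90). Tangency of A1 to AC means the radius DC is perpendicular to AC and since A1 is tangent to UW there, DU ⟂ UW, with radius 3.2, so the center D sits 3.2 in from both sides at D = (63.90, 47.70). That places the tangent points at C = (67.10, 47.70) on AC and U = (63.90, 50.90) on UW. Then |VC| = |C − V| = 82.33.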